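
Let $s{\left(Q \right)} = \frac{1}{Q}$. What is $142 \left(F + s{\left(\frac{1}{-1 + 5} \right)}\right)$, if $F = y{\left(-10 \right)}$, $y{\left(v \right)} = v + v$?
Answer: $-2272$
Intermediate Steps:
$y{\left(v \right)} = 2 v$
$F = -20$ ($F = 2 \left(-10\right) = -20$)
$142 \left(F + s{\left(\frac{1}{-1 + 5} \right)}\right) = 142 \left(-20 + \frac{1}{\frac{1}{-1 + 5}}\right) = 142 \left(-20 + \frac{1}{\frac{1}{4}}\right) = 142 \left(-20 + 4\right) = 142 \left(-16\right) = -2272$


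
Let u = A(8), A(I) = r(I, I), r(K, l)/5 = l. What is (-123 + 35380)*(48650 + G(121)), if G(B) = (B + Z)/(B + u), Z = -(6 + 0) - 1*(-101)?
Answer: 276163356562/161 ≈ 1.7153e+9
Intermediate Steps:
r(K, l) = 5*l
A(I) = 5*I
Z = 95 (Z = -1*6 + 101 = -6 + 101 = 95)
u = 40 (u = 5*8 = 40)
G(B) = (95 + B)/(40 + B) (G(B) = (B + 95)/(B + 40) = (95 + B)/(40 + B))
(-123 + 35380)*(48650 + G(121)) = (-123 + 35380)*(48650 + (95 + 121)/(40 + 121)) = 35257*(48650 + 216/161) = 35257*(7832866/161) = 276163356562/161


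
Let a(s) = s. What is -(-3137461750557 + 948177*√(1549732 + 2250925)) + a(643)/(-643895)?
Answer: 2020195933874898872/643895 - 948177*√3800657 ≈ 3.1356e+12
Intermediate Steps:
-(-3137461750557 + 948177*√(1549732 + 2250925)) + a(643)/(-643895) = -(-3137461750557 + 948177*√(1549732 + 2250925)) + 643/(-643895) = -(-3137461750557 + 948177*√3800657) + 643*(-1/643895) = -948177*(-3308941 + √3800657) - 643/643895 = (3137461750557 - 948177*√3800657) - 643/643895 = 2020195933874898872/643895 - 948177*√3800657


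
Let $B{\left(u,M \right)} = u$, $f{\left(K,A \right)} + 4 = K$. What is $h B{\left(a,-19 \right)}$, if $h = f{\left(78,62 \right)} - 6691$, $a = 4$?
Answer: $-26468$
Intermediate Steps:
$f{\left(K,A \right)} = -4 + K$
$h = -6617$ ($h = \left(-4 + 78\right) - 6691 = 74 - 6691 = -6617$)
$h B{\left(a,-19 \right)} = \left(-6617\right) 4 = -26468$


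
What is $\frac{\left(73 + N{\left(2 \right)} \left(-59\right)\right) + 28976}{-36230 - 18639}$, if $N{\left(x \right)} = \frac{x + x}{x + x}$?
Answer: $- \frac{28990}{54869} \approx -0.52835$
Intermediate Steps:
$N{\left(x \right)} = 1$ ($N{\left(x \right)} = \frac{2 x}{2 x} = 2 x \frac{1}{2 x} = 1$)
$\frac{\left(73 + N{\left(2 \right)} \left(-59\right)\right) + 28976}{-36230 - 18639} = \frac{\left(73 + 1 \left(-59\right)\right) + 28976}{-36230 - 18639} = \frac{\left(73 - 59\right) + 28976}{-54869} = \left(14 + 28976\right) \left(- \frac{1}{54869}\right) = 28990 \left(- \frac{1}{54869}\right) = - \frac{28990}{54869}$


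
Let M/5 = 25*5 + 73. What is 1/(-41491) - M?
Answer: -41076091/41491 ≈ -990.00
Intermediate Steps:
M = 990 (M = 5*(25*5 + 73) = 5*(125 + 73) = 5*198 = 990)
1/(-41491) - M = 1/(-41491) - 1*990 = -1/41491 - 990 = -41076091/41491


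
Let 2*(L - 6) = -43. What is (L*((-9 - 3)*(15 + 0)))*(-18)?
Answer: -50220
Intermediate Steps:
L = -31/2 (L = 6 + (1/2)*(-43) = 6 - 43/2 = -31/2 ≈ -15.500)
(L*((-9 - 3)*(15 + 0)))*(-18) = -31*(-9 - 3)*(15 + 0)/2*(-18) = -(-186)*15*(-18) = -31/2*(-180)*(-18) = 2790*(-18) = -50220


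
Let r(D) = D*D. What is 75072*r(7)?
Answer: 3678528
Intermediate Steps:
r(D) = D²
75072*r(7) = 75072*7² = 75072*49 = 3678528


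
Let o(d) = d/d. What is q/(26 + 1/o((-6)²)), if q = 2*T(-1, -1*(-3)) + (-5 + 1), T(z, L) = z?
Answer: -2/9 ≈ -0.22222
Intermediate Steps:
o(d) = 1
q = -6 (q = 2*(-1) + (-5 + 1) = -2 - 4 = -6)
q/(26 + 1/o((-6)²)) = -6/(26 + 1/1) = -6/(26 + 1) = -6/27 = (1/27)*(-6) = -2/9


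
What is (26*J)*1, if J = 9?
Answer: 234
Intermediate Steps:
(26*J)*1 = (26*9)*1 = 234*1 = 234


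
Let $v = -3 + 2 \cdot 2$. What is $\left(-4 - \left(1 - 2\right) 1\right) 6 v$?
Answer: $-18$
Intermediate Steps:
$v = 1$ ($v = -3 + 4 = 1$)
$\left(-4 - \left(1 - 2\right) 1\right) 6 v = \left(-4 - \left(1 - 2\right) 1\right) 6 \cdot 1 = \left(-4 - \left(-1\right) 1\right) 6 \cdot 1 = \left(-4 - -1\right) 6 \cdot 1 = \left(-4 + 1\right) 6 \cdot 1 = \left(-3\right) 6 \cdot 1 = \left(-18\right) 1 = -18$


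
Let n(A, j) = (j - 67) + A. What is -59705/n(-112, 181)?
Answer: -59705/2 ≈ -29853.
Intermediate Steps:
n(A, j) = -67 + A + j (n(A, j) = (-67 + j) + A = -67 + A + j)
-59705/n(-112, 181) = -59705/(-67 - 112 + 181) = -59705/2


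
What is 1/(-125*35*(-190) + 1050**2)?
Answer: 1/1933750 ≈ 5.1713e-7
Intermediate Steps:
1/(-125*35*(-190) + 1050**2) = 1/(-4375*(-190) + 1102500) = 1/(831250 + 1102500) = 1/1933750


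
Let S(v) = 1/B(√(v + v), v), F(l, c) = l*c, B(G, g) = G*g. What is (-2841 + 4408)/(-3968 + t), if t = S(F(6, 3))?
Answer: -169236/428543 ≈ -0.39491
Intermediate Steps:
F(l, c) = c*l
S(v) = √2/(2*v^(3/2)) (S(v) = 1/(√(v + v)*v) = 1/(√(2*v)*v) = 1/((√2*√v)*v) = 1/(√2*v^(3/2)) = √2/(2*v^(3/2)))
t = 1/108 (t = √2/(2*(3*6)^(3/2)) = √2/(2*18^(3/2)) = √2*(√2/108)/2 = 1/108 ≈ 0.0092593)
(-2841 + 4408)/(-3968 + t) = (-2841 + 4408)/(-3968 + 1/108) = 1567/(-428543/108) = 1567*(-108/428543) = -169236/428543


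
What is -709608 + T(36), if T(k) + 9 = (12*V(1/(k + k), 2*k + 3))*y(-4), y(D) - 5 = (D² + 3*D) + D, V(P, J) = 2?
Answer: -709497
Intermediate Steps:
y(D) = 5 + D² + 4*D (y(D) = 5 + ((D² + 3*D) + D) = 5 + (D² + 4*D) = 5 + D² + 4*D)
T(k) = 111 (T(k) = -9 + (12*2)*(5 + (-4)² + 4*(-4)) = -9 + 24*(5 + 16 - 16) = -9 + 24*5 = -9 + 120 = 111)
-709608 + T(36) = -709608 + 111 = -709497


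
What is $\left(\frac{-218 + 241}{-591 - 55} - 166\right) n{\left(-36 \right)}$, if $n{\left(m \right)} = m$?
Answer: $\frac{1930662}{323} \approx 5977.3$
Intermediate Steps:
$\left(\frac{-218 + 241}{-591 - 55} - 166\right) n{\left(-36 \right)} = \left(\frac{-218 + 241}{-591 - 55} - 166\right) \left(-36\right) = \left(\frac{23}{-646} - 166\right) \left(-36\right) = \left(23 \left(- \frac{1}{646}\right) - 166\right) \left(-36\right) = \left(- \frac{23}{646} - 166\right) \left(-36\right) = \left(- \frac{107259}{646}\right) \left(-36\right) = \frac{1930662}{323}$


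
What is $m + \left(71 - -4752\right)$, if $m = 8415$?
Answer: $13238$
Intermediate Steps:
$m + \left(71 - -4752\right) = 8415 + \left(71 - -4752\right) = 8415 + \left(71 + 4752\right) = 8415 + 4823 = 13238$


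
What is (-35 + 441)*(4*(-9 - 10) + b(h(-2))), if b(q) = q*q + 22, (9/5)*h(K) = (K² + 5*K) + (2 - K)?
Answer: -1735244/81 ≈ -21423.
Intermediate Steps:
h(K) = 10/9 + 5*K²/9 + 20*K/9 (h(K) = 5*((K² + 5*K) + (2 - K))/9 = 5*(2 + K² + 4*K)/9 = 10/9 + 5*K²/9 + 20*K/9)
b(q) = 22 + q² (b(q) = q² + 22 = 22 + q²)
(-35 + 441)*(4*(-9 - 10) + b(h(-2))) = (-35 + 441)*(4*(-9 - 10) + (22 + (10/9 + (5/9)*(-2)² + (20/9)*(-2))²)) = 406*(4*(-19) + (22 + (10/9 + (5/9)*4 - 40/9)²)) = 406*(-76 + (22 + (10/9 + 20/9 - 40/9)²)) = 406*(-76 + (22 + (-10/9)²)) = 406*(-76 + (22 + 100/81)) = 406*(-76 + 1882/81) = 406*(-4274/81) = -1735244/81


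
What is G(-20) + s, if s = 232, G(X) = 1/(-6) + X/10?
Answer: 1379/6 ≈ 229.83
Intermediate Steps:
G(X) = -⅙ + X/10 (G(X) = 1*(-⅙) + X*(⅒) = -⅙ + X/10)
G(-20) + s = (-⅙ + (⅒)*(-20)) + 232 = (-⅙ - 2) + 232 = -13/6 + 232 = 1379/6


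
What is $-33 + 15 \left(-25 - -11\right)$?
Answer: $-243$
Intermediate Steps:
$-33 + 15 \left(-25 - -11\right) = -33 + 15 \left(-25 + 11\right) = -33 + 15 \left(-14\right) = -33 - 210 = -243$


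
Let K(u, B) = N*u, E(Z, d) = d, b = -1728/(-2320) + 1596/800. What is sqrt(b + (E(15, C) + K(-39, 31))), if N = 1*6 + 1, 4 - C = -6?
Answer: I*sqrt(87551522)/580 ≈ 16.133*I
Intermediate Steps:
C = 10 (C = 4 - 1*(-6) = 4 + 6 = 10)
b = 15891/5800 (b = -1728*(-1/2320) + 1596*(1/800) = 108/145 + 399/200 = 15891/5800 ≈ 2.7398)
N = 7 (N = 6 + 1 = 7)
K(u, B) = 7*u
sqrt(b + (E(15, C) + K(-39, 31))) = sqrt(15891/5800 + (10 + 7*(-39))) = sqrt(15891/5800 + (10 - 273)) = sqrt(15891/5800 - 263) = sqrt(-1509509/5800) = I*sqrt(87551522)/580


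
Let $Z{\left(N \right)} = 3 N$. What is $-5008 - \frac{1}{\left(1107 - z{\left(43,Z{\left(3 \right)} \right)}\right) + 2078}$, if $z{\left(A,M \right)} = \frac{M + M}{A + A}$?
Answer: $- \frac{685825611}{136946} \approx -5008.0$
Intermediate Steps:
$z{\left(A,M \right)} = \frac{M}{A}$ ($z{\left(A,M \right)} = \frac{2 M}{2 A} = 2 M \frac{1}{2 A} = \frac{M}{A}$)
$-5008 - \frac{1}{\left(1107 - z{\left(43,Z{\left(3 \right)} \right)}\right) + 2078} = -5008 - \frac{1}{\left(1107 - \frac{3 \cdot 3}{43}\right) + 2078} = -5008 - \frac{1}{\left(1107 - 9 \cdot \frac{1}{43}\right) + 2078} = -5008 - \frac{1}{\left(1107 - \frac{9}{43}\right) + 2078} = -5008 - \frac{1}{\frac{47592}{43} + 2078} = -5008 - \frac{1}{\frac{136946}{43}} = -5008 - \frac{43}{136946} = - \frac{685825611}{136946}$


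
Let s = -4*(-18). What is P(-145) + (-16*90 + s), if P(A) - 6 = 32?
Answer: -1330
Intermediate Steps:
P(A) = 38 (P(A) = 6 + 32 = 38)
s = 72
P(-145) + (-16*90 + s) = 38 + (-16*90 + 72) = 38 + (-1440 + 72) = 38 - 1368 = -1330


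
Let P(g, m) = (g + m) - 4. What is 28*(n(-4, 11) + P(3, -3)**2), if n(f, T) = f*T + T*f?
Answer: -2016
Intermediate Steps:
P(g, m) = -4 + g + m
n(f, T) = 2*T*f (n(f, T) = T*f + T*f = 2*T*f)
28*(n(-4, 11) + P(3, -3)**2) = 28*(2*11*(-4) + (-4 + 3 - 3)**2) = 28*(-88 + (-4)**2) = 28*(-88 + 16) = 28*(-72) = -2016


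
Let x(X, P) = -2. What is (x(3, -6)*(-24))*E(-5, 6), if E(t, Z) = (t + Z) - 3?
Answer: -96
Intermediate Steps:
E(t, Z) = -3 + Z + t (E(t, Z) = (Z + t) - 3 = -3 + Z + t)
(x(3, -6)*(-24))*E(-5, 6) = (-2*(-24))*(-3 + 6 - 5) = 48*(-2) = -96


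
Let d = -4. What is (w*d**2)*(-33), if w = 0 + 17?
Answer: -8976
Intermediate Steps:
w = 17
(w*d**2)*(-33) = (17*(-4)**2)*(-33) = (17*16)*(-33) = 272*(-33) = -8976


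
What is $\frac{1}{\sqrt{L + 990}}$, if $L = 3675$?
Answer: $\frac{\sqrt{4665}}{4665} \approx 0.014641$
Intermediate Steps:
$\frac{1}{\sqrt{L + 990}} = \frac{1}{\sqrt{3675 + 990}} = \frac{1}{\sqrt{4665}} = \frac{\sqrt{4665}}{4665}$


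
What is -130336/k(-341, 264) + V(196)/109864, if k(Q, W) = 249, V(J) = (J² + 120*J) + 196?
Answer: -3575940859/6839034 ≈ -522.87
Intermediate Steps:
V(J) = 196 + J² + 120*J
-130336/k(-341, 264) + V(196)/109864 = -130336/249 + (196 + 196² + 120*196)/109864 = -130336*1/249 + (196 + 38416 + 23520)*(1/109864) = -130336/249 + 62132*(1/109864) = -130336/249 + 15533/27466 = -3575940859/6839034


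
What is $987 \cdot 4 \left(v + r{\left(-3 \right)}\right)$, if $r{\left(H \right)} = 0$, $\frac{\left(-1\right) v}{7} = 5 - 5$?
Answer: $0$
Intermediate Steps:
$v = 0$ ($v = - 7 \left(5 - 5\right) = \left(-7\right) 0 = 0$)
$987 \cdot 4 \left(v + r{\left(-3 \right)}\right) = 987 \cdot 4 \left(0 + 0\right) = 987 \cdot 4 \cdot 0 = 987 \cdot 0 = 0$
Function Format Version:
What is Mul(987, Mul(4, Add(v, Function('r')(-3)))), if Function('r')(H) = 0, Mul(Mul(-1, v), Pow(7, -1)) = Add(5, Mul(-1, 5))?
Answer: 0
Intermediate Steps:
v = 0 (v = Mul(-7, Add(5, Mul(-1, 5))) = Mul(-7, Add(5, -5)) = Mul(-7, 0) = 0)
Mul(987, Mul(4, Add(v, Function('r')(-3)))) = Mul(987, Mul(4, Add(0, 0))) = Mul(987, Mul(4, 0)) = Mul(987, 0) = 0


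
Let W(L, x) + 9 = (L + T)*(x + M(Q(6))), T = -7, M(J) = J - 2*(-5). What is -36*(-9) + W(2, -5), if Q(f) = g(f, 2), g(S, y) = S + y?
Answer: 250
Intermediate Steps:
Q(f) = 2 + f (Q(f) = f + 2 = 2 + f)
M(J) = 10 + J (M(J) = J + 10 = 10 + J)
W(L, x) = -9 + (-7 + L)*(18 + x) (W(L, x) = -9 + (L - 7)*(x + (10 + (2 + 6))) = -9 + (-7 + L)*(x + (10 + 8)) = -9 + (-7 + L)*(x + 18) = -9 + (-7 + L)*(18 + x))
-36*(-9) + W(2, -5) = -36*(-9) + (-135 - 7*(-5) + 18*2 + 2*(-5)) = 324 + (-135 + 35 + 36 - 10) = 324 - 74 = 250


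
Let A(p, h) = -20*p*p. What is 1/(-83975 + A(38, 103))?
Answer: -1/112855 ≈ -8.8609e-6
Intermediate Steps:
A(p, h) = -20*p**2
1/(-83975 + A(38, 103)) = 1/(-83975 - 20*38**2) = 1/(-83975 - 20*1444) = 1/(-83975 - 28880) = 1/(-112855) = -1/112855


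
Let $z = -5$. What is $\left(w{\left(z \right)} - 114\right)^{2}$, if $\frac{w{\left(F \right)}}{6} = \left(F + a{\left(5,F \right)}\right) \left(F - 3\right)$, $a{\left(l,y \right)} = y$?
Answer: $133956$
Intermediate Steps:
$w{\left(F \right)} = 12 F \left(-3 + F\right)$ ($w{\left(F \right)} = 6 \left(F + F\right) \left(F - 3\right) = 6 \cdot 2 F \left(-3 + F\right) = 12 F \left(-3 + F\right)$)
$\left(w{\left(z \right)} - 114\right)^{2} = \left(12 \left(-5\right) \left(-3 - 5\right) - 114\right)^{2} = \left(12 \left(-5\right) \left(-8\right) - 114\right)^{2} = \left(480 - 114\right)^{2} = 366^{2} = 133956$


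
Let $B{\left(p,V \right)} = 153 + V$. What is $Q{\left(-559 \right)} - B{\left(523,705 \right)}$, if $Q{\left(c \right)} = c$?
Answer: $-1417$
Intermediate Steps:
$Q{\left(-559 \right)} - B{\left(523,705 \right)} = -559 - \left(153 + 705\right) = -559 - 858 = -1417$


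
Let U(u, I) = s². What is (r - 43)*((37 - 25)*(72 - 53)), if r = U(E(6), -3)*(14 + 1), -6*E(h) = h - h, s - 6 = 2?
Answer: 209076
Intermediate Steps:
s = 8 (s = 6 + 2 = 8)
E(h) = 0 (E(h) = -(h - h)/6 = -⅙*0 = 0)
U(u, I) = 64 (U(u, I) = 8² = 64)
r = 960 (r = 64*(14 + 1) = 64*15 = 960)
(r - 43)*((37 - 25)*(72 - 53)) = (960 - 43)*((37 - 25)*(72 - 53)) = 917*(12*19) = 917*228 = 209076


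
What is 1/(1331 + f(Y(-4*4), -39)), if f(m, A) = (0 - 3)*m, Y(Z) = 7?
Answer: 1/1310 ≈ 0.00076336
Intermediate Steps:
f(m, A) = -3*m
1/(1331 + f(Y(-4*4), -39)) = 1/(1331 - 3*7) = 1/(1331 - 21) = 1/1310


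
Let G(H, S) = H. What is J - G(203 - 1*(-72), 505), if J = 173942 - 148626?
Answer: 25041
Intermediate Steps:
J = 25316
J - G(203 - 1*(-72), 505) = 25316 - (203 - 1*(-72)) = 25316 - (203 + 72) = 25316 - 1*275 = 25316 - 275 = 25041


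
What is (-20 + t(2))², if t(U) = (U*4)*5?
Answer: 400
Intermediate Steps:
t(U) = 20*U (t(U) = (4*U)*5 = 20*U)
(-20 + t(2))² = (-20 + 20*2)² = (-20 + 40)² = 20² = 400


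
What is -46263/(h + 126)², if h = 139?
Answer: -46263/70225 ≈ -0.65878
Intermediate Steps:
-46263/(h + 126)² = -46263/(139 + 126)² = -46263/(265²) = -46263/70225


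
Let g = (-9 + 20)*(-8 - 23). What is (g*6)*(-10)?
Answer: 20460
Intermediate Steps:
g = -341 (g = 11*(-31) = -341)
(g*6)*(-10) = -341*6*(-10) = -2046*(-10) = 20460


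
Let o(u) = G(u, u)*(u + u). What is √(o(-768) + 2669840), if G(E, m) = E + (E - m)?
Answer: 4*√240593 ≈ 1962.0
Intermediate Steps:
G(E, m) = -m + 2*E
o(u) = 2*u² (o(u) = (-u + 2*u)*(u + u) = u*(2*u) = 2*u²)
√(o(-768) + 2669840) = √(2*(-768)² + 2669840) = √(2*589824 + 2669840) = √(1179648 + 2669840) = √3849488 = 4*√240593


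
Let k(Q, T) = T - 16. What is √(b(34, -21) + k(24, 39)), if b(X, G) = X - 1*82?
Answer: 5*I ≈ 5.0*I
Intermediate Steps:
k(Q, T) = -16 + T
b(X, G) = -82 + X (b(X, G) = X - 82 = -82 + X)
√(b(34, -21) + k(24, 39)) = √((-82 + 34) + (-16 + 39)) = √(-48 + 23) = √(-25) = 5*I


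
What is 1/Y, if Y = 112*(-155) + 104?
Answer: -1/17256 ≈ -5.7951e-5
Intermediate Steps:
Y = -17256 (Y = -17360 + 104 = -17256)
1/Y = 1/(-17256) = -1/17256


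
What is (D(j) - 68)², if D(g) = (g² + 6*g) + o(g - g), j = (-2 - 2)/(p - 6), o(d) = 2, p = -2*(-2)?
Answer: 2500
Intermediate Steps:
p = 4
j = 2 (j = (-2 - 2)/(4 - 6) = -4/(-2) = -4*(-½) = 2)
D(g) = 2 + g² + 6*g (D(g) = (g² + 6*g) + 2 = 2 + g² + 6*g)
(D(j) - 68)² = ((2 + 2² + 6*2) - 68)² = ((2 + 4 + 12) - 68)² = (18 - 68)² = (-50)² = 2500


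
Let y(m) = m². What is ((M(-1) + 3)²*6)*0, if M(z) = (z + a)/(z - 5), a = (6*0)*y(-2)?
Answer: 0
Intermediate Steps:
a = 0 (a = (6*0)*(-2)² = 0*4 = 0)
M(z) = z/(-5 + z) (M(z) = (z + 0)/(z - 5) = z/(-5 + z))
((M(-1) + 3)²*6)*0 = ((-1/(-5 - 1) + 3)²*6)*0 = ((-1/(-6) + 3)²*6)*0 = ((-1*(-⅙) + 3)²*6)*0 = ((⅙ + 3)²*6)*0 = ((19/6)²*6)*0 = ((361/36)*6)*0 = (361/6)*0 = 0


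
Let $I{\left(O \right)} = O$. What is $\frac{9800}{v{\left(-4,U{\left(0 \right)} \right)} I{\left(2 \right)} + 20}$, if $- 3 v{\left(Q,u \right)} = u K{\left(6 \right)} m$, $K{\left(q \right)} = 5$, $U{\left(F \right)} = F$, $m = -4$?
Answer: $490$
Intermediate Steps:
$v{\left(Q,u \right)} = \frac{20 u}{3}$ ($v{\left(Q,u \right)} = - \frac{u 5 \left(-4\right)}{3} = - \frac{5 u \left(-4\right)}{3} = - \frac{\left(-20\right) u}{3} = \frac{20 u}{3}$)
$\frac{9800}{v{\left(-4,U{\left(0 \right)} \right)} I{\left(2 \right)} + 20} = \frac{9800}{\frac{20}{3} \cdot 0 \cdot 2 + 20} = \frac{9800}{0 \cdot 2 + 20} = \frac{9800}{0 + 20} = \frac{9800}{20} = 9800 \cdot \frac{1}{20} = 490$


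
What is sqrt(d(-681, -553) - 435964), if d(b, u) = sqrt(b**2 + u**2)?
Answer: sqrt(-435964 + sqrt(769570)) ≈ 659.61*I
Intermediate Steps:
sqrt(d(-681, -553) - 435964) = sqrt(sqrt((-681)**2 + (-553)**2) - 435964) = sqrt(sqrt(463761 + 305809) - 435964) = sqrt(sqrt(769570) - 435964) = sqrt(-435964 + sqrt(769570))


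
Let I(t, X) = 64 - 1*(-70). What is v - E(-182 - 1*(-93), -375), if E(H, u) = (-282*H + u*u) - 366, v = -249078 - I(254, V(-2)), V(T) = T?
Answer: -414569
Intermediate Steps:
I(t, X) = 134 (I(t, X) = 64 + 70 = 134)
v = -249212 (v = -249078 - 1*134 = -249078 - 134 = -249212)
E(H, u) = -366 + u**2 - 282*H (E(H, u) = (-282*H + u**2) - 366 = (u**2 - 282*H) - 366 = -366 + u**2 - 282*H)
v - E(-182 - 1*(-93), -375) = -249212 - (-366 + (-375)**2 - 282*(-182 - 1*(-93))) = -249212 - (-366 + 140625 - 282*(-182 + 93)) = -249212 - (-366 + 140625 - 282*(-89)) = -249212 - (-366 + 140625 + 25098) = -249212 - 1*165357 = -249212 - 165357 = -414569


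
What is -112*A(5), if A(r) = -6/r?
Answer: 672/5 ≈ 134.40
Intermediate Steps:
-112*A(5) = -(-672)/5 = -112*(-6/5) = 672/5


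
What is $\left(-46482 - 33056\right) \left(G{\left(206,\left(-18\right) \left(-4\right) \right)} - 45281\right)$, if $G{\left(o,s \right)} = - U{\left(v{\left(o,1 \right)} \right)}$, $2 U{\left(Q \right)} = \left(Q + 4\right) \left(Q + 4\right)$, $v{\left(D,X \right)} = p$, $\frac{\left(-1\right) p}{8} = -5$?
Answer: $3678552962$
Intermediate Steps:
$p = 40$ ($p = \left(-8\right) \left(-5\right) = 40$)
$v{\left(D,X \right)} = 40$
$U{\left(Q \right)} = \frac{\left(4 + Q\right)^{2}}{2}$ ($U{\left(Q \right)} = \frac{\left(Q + 4\right) \left(Q + 4\right)}{2} = \frac{\left(4 + Q\right) \left(4 + Q\right)}{2} = \frac{\left(4 + Q\right)^{2}}{2}$)
$G{\left(o,s \right)} = -968$ ($G{\left(o,s \right)} = - \frac{\left(4 + 40\right)^{2}}{2} = - \frac{44^{2}}{2} = - \frac{1936}{2} = \left(-1\right) 968 = -968$)
$\left(-46482 - 33056\right) \left(G{\left(206,\left(-18\right) \left(-4\right) \right)} - 45281\right) = \left(-46482 - 33056\right) \left(-968 - 45281\right) = \left(-79538\right) \left(-46249\right) = 3678552962$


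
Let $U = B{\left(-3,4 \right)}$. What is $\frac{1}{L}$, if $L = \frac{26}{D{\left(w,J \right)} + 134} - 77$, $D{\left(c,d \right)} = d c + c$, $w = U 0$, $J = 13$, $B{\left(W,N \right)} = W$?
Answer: $- \frac{67}{5146} \approx -0.01302$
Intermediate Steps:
$U = -3$
$w = 0$ ($w = \left(-3\right) 0 = 0$)
$D{\left(c,d \right)} = c + c d$ ($D{\left(c,d \right)} = c d + c = c + c d$)
$L = - \frac{5146}{67}$ ($L = \frac{26}{0 \left(1 + 13\right) + 134} - 77 = \frac{26}{0 \cdot 14 + 134} - 77 = \frac{26}{0 + 134} - 77 = \frac{26}{134} - 77 = 26 \cdot \frac{1}{134} - 77 = \frac{13}{67} - 77 = - \frac{5146}{67} \approx -76.806$)
$\frac{1}{L} = \frac{1}{- \frac{5146}{67}} = - \frac{67}{5146}$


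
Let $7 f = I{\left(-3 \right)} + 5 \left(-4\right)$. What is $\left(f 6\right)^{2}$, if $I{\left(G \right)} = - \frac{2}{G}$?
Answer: $\frac{13456}{49} \approx 274.61$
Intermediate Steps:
$f = - \frac{58}{21}$ ($f = \frac{- \frac{2}{-3} + 5 \left(-4\right)}{7} = \frac{\left(-2\right) \left(- \frac{1}{3}\right) - 20}{7} = \frac{\frac{2}{3} - 20}{7} = \frac{1}{7} \left(- \frac{58}{3}\right) = - \frac{58}{21} \approx -2.7619$)
$\left(f 6\right)^{2} = \left(\left(- \frac{58}{21}\right) 6\right)^{2} = \left(- \frac{116}{7}\right)^{2} = \frac{13456}{49}$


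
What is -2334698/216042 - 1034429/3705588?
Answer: -1479151500407/133427107116 ≈ -11.086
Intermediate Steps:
-2334698/216042 - 1034429/3705588 = -2334698*1/216042 - 1034429*1/3705588 = -1167349/108021 - 1034429/3705588 = -1479151500407/133427107116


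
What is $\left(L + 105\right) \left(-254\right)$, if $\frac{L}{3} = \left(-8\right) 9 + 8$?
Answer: $22098$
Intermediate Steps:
$L = -192$ ($L = 3 \left(\left(-8\right) 9 + 8\right) = 3 \left(-72 + 8\right) = 3 \left(-64\right) = -192$)
$\left(L + 105\right) \left(-254\right) = \left(-192 + 105\right) \left(-254\right) = \left(-87\right) \left(-254\right) = 22098$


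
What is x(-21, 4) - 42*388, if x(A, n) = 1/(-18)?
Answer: -293329/18 ≈ -16296.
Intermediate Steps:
x(A, n) = -1/18
x(-21, 4) - 42*388 = -1/18 - 42*388 = -1/18 - 16296 = -293329/18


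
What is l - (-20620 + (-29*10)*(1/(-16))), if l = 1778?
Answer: 179039/8 ≈ 22380.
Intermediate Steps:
l - (-20620 + (-29*10)*(1/(-16))) = 1778 - (-20620 + (-29*10)*(1/(-16))) = 1778 - (-20620 - 290*(-1)/16) = 1778 - (-20620 - 290*(-1/16)) = 1778 - (-20620 + 145/8) = 1778 - 1*(-164815/8) = 1778 + 164815/8 = 179039/8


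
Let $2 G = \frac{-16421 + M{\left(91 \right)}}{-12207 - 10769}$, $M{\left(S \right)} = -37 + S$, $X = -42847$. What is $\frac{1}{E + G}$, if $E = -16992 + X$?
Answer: $- \frac{45952}{2749705361} \approx -1.6712 \cdot 10^{-5}$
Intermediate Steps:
$E = -59839$ ($E = -16992 - 42847 = -59839$)
$G = \frac{16367}{45952}$ ($G = \frac{\left(-16421 + \left(-37 + 91\right)\right) \frac{1}{-12207 - 10769}}{2} = \frac{\left(-16421 + 54\right) \frac{1}{-22976}}{2} = \frac{\left(-16367\right) \left(- \frac{1}{22976}\right)}{2} = \frac{1}{2} \cdot \frac{16367}{22976} = \frac{16367}{45952} \approx 0.35618$)
$\frac{1}{E + G} = \frac{1}{-59839 + \frac{16367}{45952}} = \frac{1}{- \frac{2749705361}{45952}} = - \frac{45952}{2749705361}$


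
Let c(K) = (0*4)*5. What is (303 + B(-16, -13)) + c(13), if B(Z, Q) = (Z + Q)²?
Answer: 1144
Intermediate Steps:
B(Z, Q) = (Q + Z)²
c(K) = 0 (c(K) = 0*5 = 0)
(303 + B(-16, -13)) + c(13) = (303 + (-13 - 16)²) + 0 = (303 + (-29)²) + 0 = (303 + 841) + 0 = 1144 + 0 = 1144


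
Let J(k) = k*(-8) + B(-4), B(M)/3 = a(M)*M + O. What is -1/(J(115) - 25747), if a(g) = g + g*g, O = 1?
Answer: 1/26808 ≈ 3.7302e-5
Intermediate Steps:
a(g) = g + g²
B(M) = 3 + 3*M²*(1 + M) (B(M) = 3*((M*(1 + M))*M + 1) = 3*(M²*(1 + M) + 1) = 3*(1 + M²*(1 + M)) = 3 + 3*M²*(1 + M))
J(k) = -141 - 8*k (J(k) = k*(-8) + (3 + 3*(-4)²*(1 - 4)) = -8*k + (3 + 3*16*(-3)) = -8*k + (3 - 144) = -8*k - 141 = -141 - 8*k)
-1/(J(115) - 25747) = -1/((-141 - 8*115) - 25747) = -1/((-141 - 920) - 25747) = -1/(-1061 - 25747) = -1/(-26808) = -1*(-1/26808) = 1/26808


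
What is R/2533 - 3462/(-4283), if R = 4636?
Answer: 28625234/10848839 ≈ 2.6386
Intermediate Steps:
R/2533 - 3462/(-4283) = 4636/2533 - 3462/(-4283) = 4636*(1/2533) - 3462*(-1/4283) = 4636/2533 + 3462/4283 = 28625234/10848839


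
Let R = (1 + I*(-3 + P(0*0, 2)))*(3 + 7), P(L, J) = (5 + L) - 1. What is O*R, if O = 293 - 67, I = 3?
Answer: 9040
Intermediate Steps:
O = 226
P(L, J) = 4 + L
R = 40 (R = (1 + 3*(-3 + (4 + 0*0)))*(3 + 7) = (1 + 3*(-3 + (4 + 0)))*10 = (1 + 3*(-3 + 4))*10 = (1 + 3*1)*10 = (1 + 3)*10 = 4*10 = 40)
O*R = 226*40 = 9040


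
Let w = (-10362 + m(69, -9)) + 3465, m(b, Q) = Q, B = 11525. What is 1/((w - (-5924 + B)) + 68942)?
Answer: 1/56435 ≈ 1.7719e-5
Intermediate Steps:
w = -6906 (w = (-10362 - 9) + 3465 = -10371 + 3465 = -6906)
1/((w - (-5924 + B)) + 68942) = 1/((-6906 - (-5924 + 11525)) + 68942) = 1/((-6906 - 1*5601) + 68942) = 1/((-6906 - 5601) + 68942) = 1/(-12507 + 68942) = 1/56435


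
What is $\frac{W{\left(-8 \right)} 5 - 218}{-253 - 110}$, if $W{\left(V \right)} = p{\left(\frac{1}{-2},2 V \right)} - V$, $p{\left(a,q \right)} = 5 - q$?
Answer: $\frac{73}{363} \approx 0.2011$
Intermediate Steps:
$W{\left(V \right)} = 5 - 3 V$ ($W{\left(V \right)} = \left(5 - 2 V\right) - V = 5 - 3 V$)
$\frac{W{\left(-8 \right)} 5 - 218}{-253 - 110} = \frac{\left(5 - -24\right) 5 - 218}{-253 - 110} = \frac{\left(5 + 24\right) 5 - 218}{-363} = \left(29 \cdot 5 - 218\right) \left(- \frac{1}{363}\right) = \left(145 - 218\right) \left(- \frac{1}{363}\right) = \left(-73\right) \left(- \frac{1}{363}\right) = \frac{73}{363}$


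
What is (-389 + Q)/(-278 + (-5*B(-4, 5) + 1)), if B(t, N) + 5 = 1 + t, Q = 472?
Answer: -83/237 ≈ -0.35021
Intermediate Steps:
B(t, N) = -4 + t (B(t, N) = -5 + (1 + t) = -4 + t)
(-389 + Q)/(-278 + (-5*B(-4, 5) + 1)) = (-389 + 472)/(-278 + (-5*(-4 - 4) + 1)) = 83/(-278 + (-5*(-8) + 1)) = 83/(-278 + (40 + 1)) = 83/(-278 + 41) = 83/(-237) = 83*(-1/237) = -83/237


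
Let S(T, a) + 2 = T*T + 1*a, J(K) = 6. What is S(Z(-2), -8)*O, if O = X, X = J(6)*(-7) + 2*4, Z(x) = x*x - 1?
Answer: 34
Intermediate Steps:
Z(x) = -1 + x**2 (Z(x) = x**2 - 1 = -1 + x**2)
S(T, a) = -2 + a + T**2 (S(T, a) = -2 + (T*T + 1*a) = -2 + (T**2 + a) = -2 + (a + T**2) = -2 + a + T**2)
X = -34 (X = 6*(-7) + 2*4 = -42 + 8 = -34)
O = -34
S(Z(-2), -8)*O = (-2 - 8 + (-1 + (-2)**2)**2)*(-34) = (-2 - 8 + (-1 + 4)**2)*(-34) = (-2 - 8 + 3**2)*(-34) = (-2 - 8 + 9)*(-34) = -1*(-34) = 34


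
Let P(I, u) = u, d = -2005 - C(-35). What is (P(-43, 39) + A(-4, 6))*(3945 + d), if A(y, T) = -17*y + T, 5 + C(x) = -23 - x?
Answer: 218429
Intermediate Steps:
C(x) = -28 - x (C(x) = -5 + (-23 - x) = -28 - x)
d = -2012 (d = -2005 - (-28 - 1*(-35)) = -2005 - (-28 + 35) = -2005 - 1*7 = -2005 - 7 = -2012)
A(y, T) = T - 17*y
(P(-43, 39) + A(-4, 6))*(3945 + d) = (39 + (6 - 17*(-4)))*(3945 - 2012) = (39 + (6 + 68))*1933 = (39 + 74)*1933 = 113*1933 = 218429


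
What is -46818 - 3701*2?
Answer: -54220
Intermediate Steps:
-46818 - 3701*2 = -46818 - 7402 = -54220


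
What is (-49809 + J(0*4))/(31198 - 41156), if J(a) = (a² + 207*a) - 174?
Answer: 49983/9958 ≈ 5.0194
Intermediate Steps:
J(a) = -174 + a² + 207*a
(-49809 + J(0*4))/(31198 - 41156) = (-49809 + (-174 + (0*4)² + 207*(0*4)))/(31198 - 41156) = (-49809 + (-174 + 0² + 207*0))/(-9958) = (-49809 + (-174 + 0 + 0))*(-1/9958) = (-49809 - 174)*(-1/9958) = -49983*(-1/9958) = 49983/9958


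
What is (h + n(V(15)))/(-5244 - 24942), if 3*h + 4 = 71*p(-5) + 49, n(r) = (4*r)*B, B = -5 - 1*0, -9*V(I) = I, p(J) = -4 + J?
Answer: 19/3483 ≈ 0.0054551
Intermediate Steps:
V(I) = -I/9
B = -5 (B = -5 + 0 = -5)
n(r) = -20*r (n(r) = (4*r)*(-5) = -20*r)
h = -198 (h = -4/3 + (71*(-4 - 5) + 49)/3 = -4/3 + (71*(-9) + 49)/3 = -4/3 + (-639 + 49)/3 = -4/3 + (⅓)*(-590) = -4/3 - 590/3 = -198)
(h + n(V(15)))/(-5244 - 24942) = (-198 - (-20)*15/9)/(-5244 - 24942) = (-198 - 20*(-5/3))/(-30186) = (-198 + 100/3)*(-1/30186) = -494/3*(-1/30186) = 19/3483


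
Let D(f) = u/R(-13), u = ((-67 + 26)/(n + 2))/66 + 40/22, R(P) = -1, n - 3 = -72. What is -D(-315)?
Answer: 8081/4422 ≈ 1.8275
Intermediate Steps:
n = -69 (n = 3 - 72 = -69)
u = 8081/4422 (u = ((-67 + 26)/(-69 + 2))/66 + 40/22 = -41/(-67)*(1/66) + 40*(1/22) = -41*(-1/67)*(1/66) + 20/11 = (41/67)*(1/66) + 20/11 = 41/4422 + 20/11 = 8081/4422 ≈ 1.8275)
D(f) = -8081/4422 (D(f) = (8081/4422)/(-1) = (8081/4422)*(-1) = -8081/4422)
-D(-315) = -1*(-8081/4422) = 8081/4422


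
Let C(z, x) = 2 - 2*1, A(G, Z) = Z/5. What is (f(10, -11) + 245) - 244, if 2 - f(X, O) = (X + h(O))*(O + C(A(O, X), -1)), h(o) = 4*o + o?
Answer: -492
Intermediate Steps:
A(G, Z) = Z/5 (A(G, Z) = Z*(1/5) = Z/5)
C(z, x) = 0 (C(z, x) = 2 - 2 = 0)
h(o) = 5*o
f(X, O) = 2 - O*(X + 5*O) (f(X, O) = 2 - (X + 5*O)*(O + 0) = 2 - (X + 5*O)*O = 2 - O*(X + 5*O))
(f(10, -11) + 245) - 244 = ((2 - 5*(-11)**2 - 1*(-11)*10) + 245) - 244 = ((2 - 5*121 + 110) + 245) - 244 = ((2 - 605 + 110) + 245) - 244 = (-493 + 245) - 244 = -248 - 244 = -492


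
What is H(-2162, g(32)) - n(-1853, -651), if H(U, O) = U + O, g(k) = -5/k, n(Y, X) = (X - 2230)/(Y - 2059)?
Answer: -33844945/15648 ≈ -2162.9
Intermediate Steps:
n(Y, X) = (-2230 + X)/(-2059 + Y)
H(U, O) = O + U
H(-2162, g(32)) - n(-1853, -651) = (-5/32 - 2162) - (-2230 - 651)/(-2059 - 1853) = (-5*1/32 - 2162) - (-2881)/(-3912) = (-5/32 - 2162) - (-1)*(-2881)/3912 = -69189/32 - 1*2881/3912 = -69189/32 - 2881/3912 = -33844945/15648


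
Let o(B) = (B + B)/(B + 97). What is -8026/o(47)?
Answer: -577872/47 ≈ -12295.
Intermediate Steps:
o(B) = 2*B/(97 + B) (o(B) = (2*B)/(97 + B) = 2*B/(97 + B))
-8026/o(47) = -8026/(2*47/(97 + 47)) = -8026/(2*47/144) = -8026/(2*47*(1/144)) = -8026/47/72 = -8026*72/47 = -577872/47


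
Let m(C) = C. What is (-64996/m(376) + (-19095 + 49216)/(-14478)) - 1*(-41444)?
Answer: 14041095353/340233 ≈ 41269.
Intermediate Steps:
(-64996/m(376) + (-19095 + 49216)/(-14478)) - 1*(-41444) = (-64996/376 + (-19095 + 49216)/(-14478)) - 1*(-41444) = (-64996*1/376 + 30121*(-1/14478)) + 41444 = (-16249/94 - 30121/14478) + 41444 = -59521099/340233 + 41444 = 14041095353/340233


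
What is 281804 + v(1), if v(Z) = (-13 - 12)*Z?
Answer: 281779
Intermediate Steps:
v(Z) = -25*Z
281804 + v(1) = 281804 - 25*1 = 281804 - 25 = 281779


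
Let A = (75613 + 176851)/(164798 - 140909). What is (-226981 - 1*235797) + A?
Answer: -11055051178/23889 ≈ -4.6277e+5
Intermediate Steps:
A = 252464/23889 ≈ 10.568
(-226981 - 1*235797) + A = (-226981 - 1*235797) + 252464/23889 = (-226981 - 235797) + 252464/23889 = -462778 + 252464/23889 = -11055051178/23889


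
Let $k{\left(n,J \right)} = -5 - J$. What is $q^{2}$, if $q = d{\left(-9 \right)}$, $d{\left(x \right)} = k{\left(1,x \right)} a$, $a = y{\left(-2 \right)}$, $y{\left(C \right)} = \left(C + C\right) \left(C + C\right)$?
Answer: $4096$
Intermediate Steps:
$y{\left(C \right)} = 4 C^{2}$ ($y{\left(C \right)} = 2 C 2 C = 4 C^{2}$)
$a = 16$ ($a = 4 \left(-2\right)^{2} = 4 \cdot 4 = 16$)
$d{\left(x \right)} = -80 - 16 x$ ($d{\left(x \right)} = \left(-5 - x\right) 16 = -80 - 16 x$)
$q = 64$ ($q = -80 - -144 = -80 + 144 = 64$)
$q^{2} = 64^{2} = 4096$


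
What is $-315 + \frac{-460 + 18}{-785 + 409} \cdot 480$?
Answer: $\frac{11715}{47} \approx 249.26$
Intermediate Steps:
$-315 + \frac{-460 + 18}{-785 + 409} \cdot 480 = -315 + - \frac{442}{-376} \cdot 480 = -315 + \left(-442\right) \left(- \frac{1}{376}\right) 480 = -315 + \frac{221}{188} \cdot 480 = -315 + \frac{26520}{47} = \frac{11715}{47}$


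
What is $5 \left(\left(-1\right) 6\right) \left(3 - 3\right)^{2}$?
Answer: $0$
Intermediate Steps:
$5 \left(\left(-1\right) 6\right) \left(3 - 3\right)^{2} = 5 \left(-6\right) 0^{2} = \left(-30\right) 0 = 0$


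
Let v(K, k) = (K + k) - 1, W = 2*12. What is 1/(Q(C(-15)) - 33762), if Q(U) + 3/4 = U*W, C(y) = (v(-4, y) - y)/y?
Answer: -4/135019 ≈ -2.9625e-5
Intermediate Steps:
W = 24
v(K, k) = -1 + K + k
C(y) = -5/y (C(y) = ((-1 - 4 + y) - y)/y = ((-5 + y) - y)/y = -5/y)
Q(U) = -3/4 + 24*U (Q(U) = -3/4 + U*24 = -3/4 + 24*U)
1/(Q(C(-15)) - 33762) = 1/((-3/4 + 24*(-5/(-15))) - 33762) = 1/((-3/4 + 24*(-5*(-1/15))) - 33762) = 1/((-3/4 + 24*(1/3)) - 33762) = 1/((-3/4 + 8) - 33762) = 1/(29/4 - 33762) = 1/(-135019/4) = -4/135019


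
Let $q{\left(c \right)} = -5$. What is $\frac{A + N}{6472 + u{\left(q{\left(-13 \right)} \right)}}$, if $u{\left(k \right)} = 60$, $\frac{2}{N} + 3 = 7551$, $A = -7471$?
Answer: $- \frac{28195553}{24651768} \approx -1.1438$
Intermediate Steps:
$N = \frac{1}{3774}$ ($N = \frac{2}{-3 + 7551} = \frac{2}{7548} = 2 \cdot \frac{1}{7548} = \frac{1}{3774} \approx 0.00026497$)
$\frac{A + N}{6472 + u{\left(q{\left(-13 \right)} \right)}} = \frac{-7471 + \frac{1}{3774}}{6472 + 60} = - \frac{28195553}{3774 \cdot 6532} = \left(- \frac{28195553}{3774}\right) \frac{1}{6532} = - \frac{28195553}{24651768}$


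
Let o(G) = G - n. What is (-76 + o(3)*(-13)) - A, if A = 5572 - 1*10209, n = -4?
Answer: 4470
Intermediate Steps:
o(G) = 4 + G (o(G) = G - 1*(-4) = G + 4 = 4 + G)
A = -4637 (A = 5572 - 10209 = -4637)
(-76 + o(3)*(-13)) - A = (-76 + (4 + 3)*(-13)) - 1*(-4637) = (-76 + 7*(-13)) + 4637 = (-76 - 91) + 4637 = -167 + 4637 = 4470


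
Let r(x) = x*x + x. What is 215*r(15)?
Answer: 51600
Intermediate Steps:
r(x) = x + x² (r(x) = x² + x = x + x²)
215*r(15) = 215*(15*(1 + 15)) = 215*(15*16) = 215*240 = 51600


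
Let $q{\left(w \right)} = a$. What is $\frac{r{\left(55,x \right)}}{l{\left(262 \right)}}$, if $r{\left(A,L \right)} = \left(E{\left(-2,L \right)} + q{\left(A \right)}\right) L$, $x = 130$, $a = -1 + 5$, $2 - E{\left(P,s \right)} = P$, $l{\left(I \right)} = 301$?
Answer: $\frac{1040}{301} \approx 3.4552$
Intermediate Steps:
$E{\left(P,s \right)} = 2 - P$
$a = 4$
$q{\left(w \right)} = 4$
$r{\left(A,L \right)} = 8 L$ ($r{\left(A,L \right)} = \left(\left(2 - -2\right) + 4\right) L = \left(\left(2 + 2\right) + 4\right) L = \left(4 + 4\right) L = 8 L$)
$\frac{r{\left(55,x \right)}}{l{\left(262 \right)}} = \frac{8 \cdot 130}{301} = 1040 \cdot \frac{1}{301} = \frac{1040}{301}$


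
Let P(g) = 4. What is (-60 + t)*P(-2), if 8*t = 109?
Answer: -371/2 ≈ -185.50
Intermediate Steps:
t = 109/8 (t = (⅛)*109 = 109/8 ≈ 13.625)
(-60 + t)*P(-2) = (-60 + 109/8)*4 = -371/8*4 = -371/2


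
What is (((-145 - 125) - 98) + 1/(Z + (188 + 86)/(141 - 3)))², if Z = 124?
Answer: 10233313092025/75568249 ≈ 1.3542e+5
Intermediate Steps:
(((-145 - 125) - 98) + 1/(Z + (188 + 86)/(141 - 3)))² = (((-145 - 125) - 98) + 1/(124 + (188 + 86)/(141 - 3)))² = ((-270 - 98) + 1/(124 + 274/138))² = (-368 + 1/(124 + 274*(1/138)))² = (-368 + 1/(124 + 137/69))² = (-368 + 1/(8693/69))² = (-368 + 69/8693)² = (-3198955/8693)² = 10233313092025/75568249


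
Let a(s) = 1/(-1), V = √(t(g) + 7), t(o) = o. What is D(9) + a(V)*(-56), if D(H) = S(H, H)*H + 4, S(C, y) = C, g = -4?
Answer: 141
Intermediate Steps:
V = √3 (V = √(-4 + 7) = √3 ≈ 1.7320)
D(H) = 4 + H² (D(H) = H*H + 4 = H² + 4 = 4 + H²)
a(s) = -1
D(9) + a(V)*(-56) = (4 + 9²) - 1*(-56) = (4 + 81) + 56 = 85 + 56 = 141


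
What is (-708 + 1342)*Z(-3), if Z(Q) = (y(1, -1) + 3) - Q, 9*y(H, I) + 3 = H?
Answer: 32968/9 ≈ 3663.1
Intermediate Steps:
y(H, I) = -⅓ + H/9
Z(Q) = 25/9 - Q (Z(Q) = ((-⅓ + (⅑)*1) + 3) - Q = ((-⅓ + ⅑) + 3) - Q = (-2/9 + 3) - Q = 25/9 - Q)
(-708 + 1342)*Z(-3) = (-708 + 1342)*(25/9 - 1*(-3)) = 634*(25/9 + 3) = 634*(52/9) = 32968/9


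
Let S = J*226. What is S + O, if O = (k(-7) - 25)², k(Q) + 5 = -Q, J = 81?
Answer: 18835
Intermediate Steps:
k(Q) = -5 - Q
S = 18306 (S = 81*226 = 18306)
O = 529 (O = ((-5 - 1*(-7)) - 25)² = ((-5 + 7) - 25)² = (2 - 25)² = (-23)² = 529)
S + O = 18306 + 529 = 18835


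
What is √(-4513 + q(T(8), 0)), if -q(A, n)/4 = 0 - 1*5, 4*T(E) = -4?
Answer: I*√4493 ≈ 67.03*I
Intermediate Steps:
T(E) = -1 (T(E) = (¼)*(-4) = -1)
q(A, n) = 20 (q(A, n) = -4*(0 - 1*5) = -4*(0 - 5) = -4*(-5) = 20)
√(-4513 + q(T(8), 0)) = √(-4513 + 20) = √(-4493) = I*√4493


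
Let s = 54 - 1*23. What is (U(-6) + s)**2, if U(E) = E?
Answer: 625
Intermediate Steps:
s = 31 (s = 54 - 23 = 31)
(U(-6) + s)**2 = (-6 + 31)**2 = 25**2 = 625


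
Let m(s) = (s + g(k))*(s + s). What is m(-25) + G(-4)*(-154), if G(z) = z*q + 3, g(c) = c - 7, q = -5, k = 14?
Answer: -2642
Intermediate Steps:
g(c) = -7 + c
G(z) = 3 - 5*z (G(z) = z*(-5) + 3 = -5*z + 3 = 3 - 5*z)
m(s) = 2*s*(7 + s) (m(s) = (s + (-7 + 14))*(s + s) = (s + 7)*(2*s) = (7 + s)*(2*s) = 2*s*(7 + s))
m(-25) + G(-4)*(-154) = 2*(-25)*(7 - 25) + (3 - 5*(-4))*(-154) = 2*(-25)*(-18) + (3 + 20)*(-154) = 900 + 23*(-154) = 900 - 3542 = -2642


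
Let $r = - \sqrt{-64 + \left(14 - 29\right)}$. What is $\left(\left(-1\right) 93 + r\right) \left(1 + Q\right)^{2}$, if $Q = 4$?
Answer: $-2325 - 25 i \sqrt{79} \approx -2325.0 - 222.2 i$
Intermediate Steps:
$r = - i \sqrt{79}$ ($r = - \sqrt{-64 - 15} = - \sqrt{-79} = - i \sqrt{79} \approx - 8.8882 i$)
$\left(\left(-1\right) 93 + r\right) \left(1 + Q\right)^{2} = \left(\left(-1\right) 93 - i \sqrt{79}\right) \left(1 + 4\right)^{2} = \left(-93 - i \sqrt{79}\right) 5^{2} = \left(-93 - i \sqrt{79}\right) 25 = -2325 - 25 i \sqrt{79}$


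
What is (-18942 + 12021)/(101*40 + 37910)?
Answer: -6921/41950 ≈ -0.16498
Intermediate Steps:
(-18942 + 12021)/(101*40 + 37910) = -6921/(4040 + 37910) = -6921/41950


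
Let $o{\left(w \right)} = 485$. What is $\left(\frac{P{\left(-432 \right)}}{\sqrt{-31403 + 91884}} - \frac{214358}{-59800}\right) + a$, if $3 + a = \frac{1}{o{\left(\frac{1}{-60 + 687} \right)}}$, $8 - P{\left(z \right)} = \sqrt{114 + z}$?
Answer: $\frac{1701443}{2900300} + \frac{\sqrt{60481} \left(8 - i \sqrt{318}\right)}{60481} \approx 0.61917 - 0.072511 i$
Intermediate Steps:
$P{\left(z \right)} = 8 - \sqrt{114 + z}$
$a = - \frac{1454}{485}$ ($a = -3 + \frac{1}{485} = - \frac{1454}{485} \approx -2.9979$)
$\left(\frac{P{\left(-432 \right)}}{\sqrt{-31403 + 91884}} - \frac{214358}{-59800}\right) + a = \left(\frac{8 - \sqrt{114 - 432}}{\sqrt{-31403 + 91884}} - \frac{214358}{-59800}\right) - \frac{1454}{485} = \left(\frac{8 - \sqrt{-318}}{\sqrt{60481}} - - \frac{107179}{29900}\right) - \frac{1454}{485} = \left(\left(8 - i \sqrt{318}\right) \frac{\sqrt{60481}}{60481} + \frac{107179}{29900}\right) - \frac{1454}{485} = \left(\frac{\sqrt{60481} \left(8 - i \sqrt{318}\right)}{60481} + \frac{107179}{29900}\right) - \frac{1454}{485} = \left(\frac{107179}{29900} + \frac{\sqrt{60481} \left(8 - i \sqrt{318}\right)}{60481}\right) - \frac{1454}{485} = \frac{1701443}{2900300} + \frac{\sqrt{60481} \left(8 - i \sqrt{318}\right)}{60481}$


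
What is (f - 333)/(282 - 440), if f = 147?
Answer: 93/79 ≈ 1.1772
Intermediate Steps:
(f - 333)/(282 - 440) = (147 - 333)/(282 - 440) = -186/(-158) = -186*(-1/158) = 93/79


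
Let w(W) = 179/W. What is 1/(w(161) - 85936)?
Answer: -161/13835517 ≈ -1.1637e-5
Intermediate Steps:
1/(w(161) - 85936) = 1/(179/161 - 85936) = 1/(-13835517/161) = -161/13835517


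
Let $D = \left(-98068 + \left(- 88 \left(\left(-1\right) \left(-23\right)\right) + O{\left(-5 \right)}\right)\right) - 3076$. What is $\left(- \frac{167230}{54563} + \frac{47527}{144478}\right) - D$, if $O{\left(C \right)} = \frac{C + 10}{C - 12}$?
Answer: $\frac{13825588150389091}{134013602938} \approx 1.0317 \cdot 10^{5}$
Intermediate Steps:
$O{\left(C \right)} = \frac{10 + C}{-12 + C}$
$D = - \frac{1753861}{17}$ ($D = \left(-98068 - \left(- \frac{10 - 5}{-12 - 5} + 88 \left(-1\right) \left(-23\right)\right)\right) - 3076 = \left(-98068 - \left(2024 - \frac{1}{-17} \cdot 5\right)\right) - 3076 = \left(-98068 - \frac{34413}{17}\right) - 3076 = - \frac{1701569}{17} - 3076 = - \frac{1753861}{17} \approx -1.0317 \cdot 10^{5}$)
$\left(- \frac{167230}{54563} + \frac{47527}{144478}\right) - D = \left(- \frac{167230}{54563} + \frac{47527}{144478}\right) - - \frac{1753861}{17} = \left(\left(-167230\right) \frac{1}{54563} + 47527 \cdot \frac{1}{144478}\right) + \frac{1753861}{17} = \left(- \frac{167230}{54563} + \frac{47527}{144478}\right) + \frac{1753861}{17} = - \frac{21567840239}{7883153114} + \frac{1753861}{17} = \frac{13825588150389091}{134013602938}$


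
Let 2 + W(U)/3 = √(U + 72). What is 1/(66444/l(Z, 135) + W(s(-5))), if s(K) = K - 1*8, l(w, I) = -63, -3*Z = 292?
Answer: -9546/10120345 - 27*√59/10120345 ≈ -0.00096374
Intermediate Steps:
Z = -292/3 (Z = -⅓*292 = -292/3 ≈ -97.333)
s(K) = -8 + K (s(K) = K - 8 = -8 + K)
W(U) = -6 + 3*√(72 + U) (W(U) = -6 + 3*√(U + 72) = -6 + 3*√(72 + U))
1/(66444/l(Z, 135) + W(s(-5))) = 1/(66444/(-63) + (-6 + 3*√(72 + (-8 - 5)))) = 1/(66444*(-1/63) + (-6 + 3*√(72 - 13))) = 1/(-3164/3 + (-6 + 3*√59)) = 1/(-3182/3 + 3*√59)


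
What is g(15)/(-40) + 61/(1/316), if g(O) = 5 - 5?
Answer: 19276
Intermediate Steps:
g(O) = 0
g(15)/(-40) + 61/(1/316) = 0/(-40) + 61/(1/316) = 0*(-1/40) + 61/(1/316) = 0 + 61*316 = 0 + 19276 = 19276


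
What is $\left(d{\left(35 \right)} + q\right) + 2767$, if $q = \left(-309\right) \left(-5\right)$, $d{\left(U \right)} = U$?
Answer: $4347$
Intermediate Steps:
$q = 1545$
$\left(d{\left(35 \right)} + q\right) + 2767 = \left(35 + 1545\right) + 2767 = 1580 + 2767 = 4347$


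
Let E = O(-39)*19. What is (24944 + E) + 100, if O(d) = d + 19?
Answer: 24664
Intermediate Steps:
O(d) = 19 + d
E = -380 (E = (19 - 39)*19 = -20*19 = -380)
(24944 + E) + 100 = (24944 - 380) + 100 = 24564 + 100 = 24664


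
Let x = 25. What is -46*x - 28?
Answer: -1178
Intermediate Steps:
-46*x - 28 = -46*25 - 28 = -1150 - 28 = -1178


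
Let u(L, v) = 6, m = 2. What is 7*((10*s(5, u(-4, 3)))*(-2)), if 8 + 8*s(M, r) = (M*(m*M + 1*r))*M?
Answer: -6860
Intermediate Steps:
s(M, r) = -1 + M**2*(r + 2*M)/8 (s(M, r) = -1 + ((M*(2*M + 1*r))*M)/8 = -1 + ((M*(2*M + r))*M)/8 = -1 + ((M*(r + 2*M))*M)/8 = -1 + (M**2*(r + 2*M))/8 = -1 + M**2*(r + 2*M)/8)
7*((10*s(5, u(-4, 3)))*(-2)) = 7*((10*(-1 + (1/4)*5**3 + (1/8)*6*5**2))*(-2)) = 7*((10*(-1 + (1/4)*125 + (1/8)*6*25))*(-2)) = 7*((10*(-1 + 125/4 + 75/4))*(-2)) = 7*((10*49)*(-2)) = 7*(490*(-2)) = 7*(-980) = -6860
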